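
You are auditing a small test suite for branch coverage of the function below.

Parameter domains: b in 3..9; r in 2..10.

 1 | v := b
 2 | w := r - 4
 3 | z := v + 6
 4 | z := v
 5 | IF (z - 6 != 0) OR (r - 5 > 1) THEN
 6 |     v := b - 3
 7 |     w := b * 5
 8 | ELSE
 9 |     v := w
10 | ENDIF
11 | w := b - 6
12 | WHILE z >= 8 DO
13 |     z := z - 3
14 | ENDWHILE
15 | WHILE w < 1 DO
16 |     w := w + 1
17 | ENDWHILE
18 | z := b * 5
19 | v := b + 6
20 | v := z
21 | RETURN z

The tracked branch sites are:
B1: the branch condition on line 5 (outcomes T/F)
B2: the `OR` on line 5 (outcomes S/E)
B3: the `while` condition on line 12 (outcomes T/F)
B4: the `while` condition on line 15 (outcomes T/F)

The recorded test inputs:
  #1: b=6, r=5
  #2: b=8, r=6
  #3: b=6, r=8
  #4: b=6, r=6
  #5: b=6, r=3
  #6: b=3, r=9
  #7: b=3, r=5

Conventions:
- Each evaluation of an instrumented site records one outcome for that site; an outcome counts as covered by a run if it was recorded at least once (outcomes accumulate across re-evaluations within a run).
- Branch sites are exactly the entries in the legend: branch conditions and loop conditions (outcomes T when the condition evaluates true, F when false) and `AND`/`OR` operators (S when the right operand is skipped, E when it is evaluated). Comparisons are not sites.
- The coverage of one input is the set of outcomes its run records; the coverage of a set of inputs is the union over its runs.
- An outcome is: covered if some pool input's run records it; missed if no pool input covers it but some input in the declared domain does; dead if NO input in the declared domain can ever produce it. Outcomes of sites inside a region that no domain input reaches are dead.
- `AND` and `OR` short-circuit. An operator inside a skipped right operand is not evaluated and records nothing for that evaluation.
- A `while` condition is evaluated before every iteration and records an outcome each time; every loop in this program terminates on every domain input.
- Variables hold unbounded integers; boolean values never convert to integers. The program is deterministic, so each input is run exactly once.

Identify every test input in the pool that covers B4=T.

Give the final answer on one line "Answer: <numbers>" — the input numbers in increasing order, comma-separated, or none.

input #1 (b=6, r=5): hits B4=T
input #2 (b=8, r=6): never hits B4=T
input #3 (b=6, r=8): hits B4=T
input #4 (b=6, r=6): hits B4=T
input #5 (b=6, r=3): hits B4=T
input #6 (b=3, r=9): hits B4=T
input #7 (b=3, r=5): hits B4=T

Answer: 1, 3, 4, 5, 6, 7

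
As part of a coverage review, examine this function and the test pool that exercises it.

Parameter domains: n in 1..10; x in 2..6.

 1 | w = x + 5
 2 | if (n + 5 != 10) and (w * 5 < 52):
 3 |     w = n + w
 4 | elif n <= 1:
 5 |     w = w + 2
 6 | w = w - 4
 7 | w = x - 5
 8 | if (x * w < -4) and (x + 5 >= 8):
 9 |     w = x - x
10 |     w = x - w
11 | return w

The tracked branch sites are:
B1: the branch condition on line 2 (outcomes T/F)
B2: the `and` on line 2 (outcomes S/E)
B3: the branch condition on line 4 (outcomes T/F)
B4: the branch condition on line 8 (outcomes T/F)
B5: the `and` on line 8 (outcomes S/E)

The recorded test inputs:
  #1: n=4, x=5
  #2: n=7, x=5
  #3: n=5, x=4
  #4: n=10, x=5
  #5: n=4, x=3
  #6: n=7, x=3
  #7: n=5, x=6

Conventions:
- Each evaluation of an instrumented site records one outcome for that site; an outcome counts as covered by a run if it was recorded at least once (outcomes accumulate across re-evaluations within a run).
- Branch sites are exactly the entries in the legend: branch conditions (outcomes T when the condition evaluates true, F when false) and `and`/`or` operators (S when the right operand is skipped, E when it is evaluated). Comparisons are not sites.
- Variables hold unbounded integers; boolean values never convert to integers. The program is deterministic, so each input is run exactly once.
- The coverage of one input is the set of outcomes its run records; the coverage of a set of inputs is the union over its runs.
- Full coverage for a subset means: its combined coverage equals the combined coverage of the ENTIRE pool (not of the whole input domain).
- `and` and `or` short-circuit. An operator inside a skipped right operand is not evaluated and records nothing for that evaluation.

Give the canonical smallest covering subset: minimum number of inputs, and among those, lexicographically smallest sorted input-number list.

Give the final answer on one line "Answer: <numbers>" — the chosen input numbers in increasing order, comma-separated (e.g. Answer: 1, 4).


input #1, n=4, x=5: outcomes B1=T, B2=E, B4=F, B5=S
input #2, n=7, x=5: outcomes B1=T, B2=E, B4=F, B5=S
input #3, n=5, x=4: outcomes B1=F, B2=S, B3=F, B4=F, B5=S
input #4, n=10, x=5: outcomes B1=T, B2=E, B4=F, B5=S
input #5, n=4, x=3: outcomes B1=T, B2=E, B4=T, B5=E
input #6, n=7, x=3: outcomes B1=T, B2=E, B4=T, B5=E
input #7, n=5, x=6: outcomes B1=F, B2=S, B3=F, B4=F, B5=S
pool-wide coverage (9 outcomes): B1=T, B1=F, B2=S, B2=E, B3=F, B4=T, B4=F, B5=S, B5=E
no size-1 subset reaches all 9 outcomes (best union: 5/9)
at size 2, {3, 5} reaches all 9 outcomes; every lexicographically earlier size-2 subset fails
Answer: 3, 5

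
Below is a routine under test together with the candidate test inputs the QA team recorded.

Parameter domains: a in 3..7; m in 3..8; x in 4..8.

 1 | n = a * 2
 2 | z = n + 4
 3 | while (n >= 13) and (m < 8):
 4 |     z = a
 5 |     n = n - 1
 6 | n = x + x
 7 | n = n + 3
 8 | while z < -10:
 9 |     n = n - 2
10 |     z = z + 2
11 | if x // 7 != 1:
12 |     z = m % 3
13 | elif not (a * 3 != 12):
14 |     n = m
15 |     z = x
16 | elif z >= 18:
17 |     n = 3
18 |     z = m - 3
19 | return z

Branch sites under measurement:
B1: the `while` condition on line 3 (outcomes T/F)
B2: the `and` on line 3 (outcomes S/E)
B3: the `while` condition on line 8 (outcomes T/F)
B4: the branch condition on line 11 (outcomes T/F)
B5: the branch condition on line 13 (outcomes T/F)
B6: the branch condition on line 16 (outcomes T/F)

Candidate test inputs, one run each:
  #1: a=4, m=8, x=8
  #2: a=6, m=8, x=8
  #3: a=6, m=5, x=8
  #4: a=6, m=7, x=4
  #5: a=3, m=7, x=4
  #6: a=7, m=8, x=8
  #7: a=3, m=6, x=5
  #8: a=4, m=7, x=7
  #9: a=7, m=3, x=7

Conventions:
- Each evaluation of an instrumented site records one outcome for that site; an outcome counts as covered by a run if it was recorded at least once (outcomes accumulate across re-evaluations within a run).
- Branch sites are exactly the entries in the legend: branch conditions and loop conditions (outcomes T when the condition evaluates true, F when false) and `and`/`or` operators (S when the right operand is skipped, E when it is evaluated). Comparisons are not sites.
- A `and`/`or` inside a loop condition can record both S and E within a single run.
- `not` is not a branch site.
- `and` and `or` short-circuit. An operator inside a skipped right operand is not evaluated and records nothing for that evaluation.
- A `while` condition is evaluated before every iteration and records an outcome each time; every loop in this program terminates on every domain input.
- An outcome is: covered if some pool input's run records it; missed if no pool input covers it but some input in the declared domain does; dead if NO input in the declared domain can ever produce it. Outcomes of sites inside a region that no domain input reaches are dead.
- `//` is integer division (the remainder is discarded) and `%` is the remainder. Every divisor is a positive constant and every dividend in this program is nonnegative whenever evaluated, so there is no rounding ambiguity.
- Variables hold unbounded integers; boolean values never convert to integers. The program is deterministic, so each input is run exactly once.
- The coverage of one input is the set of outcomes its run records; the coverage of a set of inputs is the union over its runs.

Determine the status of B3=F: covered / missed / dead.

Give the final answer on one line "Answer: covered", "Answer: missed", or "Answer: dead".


B3=F is recorded by pool input(s) 1, 2, 3, 4, 5, 6, 7, 8, 9 -> covered
Answer: covered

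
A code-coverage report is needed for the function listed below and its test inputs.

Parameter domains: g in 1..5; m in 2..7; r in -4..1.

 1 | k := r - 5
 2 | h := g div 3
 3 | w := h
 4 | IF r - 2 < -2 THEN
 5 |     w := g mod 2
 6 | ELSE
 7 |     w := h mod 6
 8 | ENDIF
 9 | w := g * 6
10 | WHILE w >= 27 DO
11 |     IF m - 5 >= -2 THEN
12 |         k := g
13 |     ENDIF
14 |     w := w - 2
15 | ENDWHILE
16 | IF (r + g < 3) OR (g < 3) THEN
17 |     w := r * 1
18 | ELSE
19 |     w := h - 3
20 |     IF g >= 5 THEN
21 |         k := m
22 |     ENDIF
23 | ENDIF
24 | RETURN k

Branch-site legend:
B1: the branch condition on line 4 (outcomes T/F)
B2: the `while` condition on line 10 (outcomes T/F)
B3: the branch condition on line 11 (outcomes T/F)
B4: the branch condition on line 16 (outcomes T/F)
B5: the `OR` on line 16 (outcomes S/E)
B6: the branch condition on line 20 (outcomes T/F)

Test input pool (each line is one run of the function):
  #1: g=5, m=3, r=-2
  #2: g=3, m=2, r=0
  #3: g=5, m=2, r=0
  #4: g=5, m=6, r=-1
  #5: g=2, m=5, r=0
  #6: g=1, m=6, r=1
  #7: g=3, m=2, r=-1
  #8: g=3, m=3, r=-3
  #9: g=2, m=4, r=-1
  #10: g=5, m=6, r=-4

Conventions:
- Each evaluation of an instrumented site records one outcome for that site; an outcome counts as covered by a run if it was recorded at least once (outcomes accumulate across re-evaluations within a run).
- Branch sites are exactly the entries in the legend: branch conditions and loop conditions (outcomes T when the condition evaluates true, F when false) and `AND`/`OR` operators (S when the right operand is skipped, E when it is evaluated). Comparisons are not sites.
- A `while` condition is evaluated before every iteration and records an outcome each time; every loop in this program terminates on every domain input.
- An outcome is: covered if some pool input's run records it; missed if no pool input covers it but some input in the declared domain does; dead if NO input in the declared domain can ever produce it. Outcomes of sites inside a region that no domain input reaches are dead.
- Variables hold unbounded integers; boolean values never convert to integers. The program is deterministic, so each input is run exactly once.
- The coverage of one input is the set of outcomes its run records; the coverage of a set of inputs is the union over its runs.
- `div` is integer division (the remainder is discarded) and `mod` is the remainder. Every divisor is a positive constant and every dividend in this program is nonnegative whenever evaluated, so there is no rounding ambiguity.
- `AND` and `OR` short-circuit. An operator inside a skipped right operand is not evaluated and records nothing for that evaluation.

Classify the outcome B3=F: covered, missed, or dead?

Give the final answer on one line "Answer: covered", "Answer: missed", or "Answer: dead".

B3=F is recorded by pool input(s) 3 -> covered

Answer: covered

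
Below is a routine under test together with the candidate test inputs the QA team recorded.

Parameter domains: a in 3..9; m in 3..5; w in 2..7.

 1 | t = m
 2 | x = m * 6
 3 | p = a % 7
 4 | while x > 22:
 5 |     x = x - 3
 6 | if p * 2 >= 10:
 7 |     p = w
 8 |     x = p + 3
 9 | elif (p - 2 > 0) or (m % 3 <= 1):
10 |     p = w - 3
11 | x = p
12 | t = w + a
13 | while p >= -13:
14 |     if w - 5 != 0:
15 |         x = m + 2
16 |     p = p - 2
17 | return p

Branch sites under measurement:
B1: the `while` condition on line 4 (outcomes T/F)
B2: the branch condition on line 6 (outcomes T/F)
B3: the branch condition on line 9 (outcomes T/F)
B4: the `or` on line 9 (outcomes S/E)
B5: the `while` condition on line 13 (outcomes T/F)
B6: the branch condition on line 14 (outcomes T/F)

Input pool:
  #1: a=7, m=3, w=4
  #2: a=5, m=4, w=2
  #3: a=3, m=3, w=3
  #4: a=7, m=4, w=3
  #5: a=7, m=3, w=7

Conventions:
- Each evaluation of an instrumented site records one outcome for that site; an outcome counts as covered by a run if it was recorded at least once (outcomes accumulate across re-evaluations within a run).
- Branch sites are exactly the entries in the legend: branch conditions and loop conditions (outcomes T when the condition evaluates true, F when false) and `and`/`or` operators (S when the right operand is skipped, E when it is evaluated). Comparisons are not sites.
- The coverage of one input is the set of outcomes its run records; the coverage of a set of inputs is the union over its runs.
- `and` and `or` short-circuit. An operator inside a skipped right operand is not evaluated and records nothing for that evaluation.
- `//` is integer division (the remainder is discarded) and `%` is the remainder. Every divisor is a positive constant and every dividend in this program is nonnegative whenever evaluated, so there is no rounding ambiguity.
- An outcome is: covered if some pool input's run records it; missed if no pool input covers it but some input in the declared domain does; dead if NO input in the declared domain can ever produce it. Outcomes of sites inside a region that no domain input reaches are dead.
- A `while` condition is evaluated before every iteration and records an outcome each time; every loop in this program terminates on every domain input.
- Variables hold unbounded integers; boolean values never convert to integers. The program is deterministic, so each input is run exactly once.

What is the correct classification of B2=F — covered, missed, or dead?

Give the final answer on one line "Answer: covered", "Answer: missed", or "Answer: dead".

B2=F is recorded by pool input(s) 1, 3, 4, 5 -> covered

Answer: covered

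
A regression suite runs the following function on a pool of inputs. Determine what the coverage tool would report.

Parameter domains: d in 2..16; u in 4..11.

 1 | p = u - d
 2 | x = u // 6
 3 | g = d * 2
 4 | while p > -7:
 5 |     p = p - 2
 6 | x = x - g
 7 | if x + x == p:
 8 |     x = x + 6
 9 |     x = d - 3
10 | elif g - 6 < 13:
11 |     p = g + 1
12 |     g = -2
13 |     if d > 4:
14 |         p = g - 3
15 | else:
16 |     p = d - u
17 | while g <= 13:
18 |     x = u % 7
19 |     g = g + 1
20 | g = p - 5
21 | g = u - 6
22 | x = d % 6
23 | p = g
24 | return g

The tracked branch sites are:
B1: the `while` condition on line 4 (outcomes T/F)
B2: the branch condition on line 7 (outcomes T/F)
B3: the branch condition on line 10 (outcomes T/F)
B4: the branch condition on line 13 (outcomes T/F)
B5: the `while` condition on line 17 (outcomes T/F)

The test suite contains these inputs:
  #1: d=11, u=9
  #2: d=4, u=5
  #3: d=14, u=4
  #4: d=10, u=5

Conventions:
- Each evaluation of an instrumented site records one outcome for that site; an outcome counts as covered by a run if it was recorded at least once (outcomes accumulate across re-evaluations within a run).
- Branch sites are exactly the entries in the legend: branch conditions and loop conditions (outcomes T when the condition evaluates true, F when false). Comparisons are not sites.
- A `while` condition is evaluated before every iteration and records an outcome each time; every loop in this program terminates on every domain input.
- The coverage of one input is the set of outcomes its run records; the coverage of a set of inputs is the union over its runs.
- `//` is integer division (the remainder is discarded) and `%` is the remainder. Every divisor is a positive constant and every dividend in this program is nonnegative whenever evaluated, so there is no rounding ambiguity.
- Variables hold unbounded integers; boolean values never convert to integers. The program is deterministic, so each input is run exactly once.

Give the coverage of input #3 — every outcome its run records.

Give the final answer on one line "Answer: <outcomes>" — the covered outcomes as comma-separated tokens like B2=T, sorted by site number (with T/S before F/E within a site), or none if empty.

Simulating input #3 (d=14, u=4) step by step:
  B1->F, B2->F, B3->F, B5->F
distinct outcomes covered: B1=F, B2=F, B3=F, B5=F

Answer: B1=F, B2=F, B3=F, B5=F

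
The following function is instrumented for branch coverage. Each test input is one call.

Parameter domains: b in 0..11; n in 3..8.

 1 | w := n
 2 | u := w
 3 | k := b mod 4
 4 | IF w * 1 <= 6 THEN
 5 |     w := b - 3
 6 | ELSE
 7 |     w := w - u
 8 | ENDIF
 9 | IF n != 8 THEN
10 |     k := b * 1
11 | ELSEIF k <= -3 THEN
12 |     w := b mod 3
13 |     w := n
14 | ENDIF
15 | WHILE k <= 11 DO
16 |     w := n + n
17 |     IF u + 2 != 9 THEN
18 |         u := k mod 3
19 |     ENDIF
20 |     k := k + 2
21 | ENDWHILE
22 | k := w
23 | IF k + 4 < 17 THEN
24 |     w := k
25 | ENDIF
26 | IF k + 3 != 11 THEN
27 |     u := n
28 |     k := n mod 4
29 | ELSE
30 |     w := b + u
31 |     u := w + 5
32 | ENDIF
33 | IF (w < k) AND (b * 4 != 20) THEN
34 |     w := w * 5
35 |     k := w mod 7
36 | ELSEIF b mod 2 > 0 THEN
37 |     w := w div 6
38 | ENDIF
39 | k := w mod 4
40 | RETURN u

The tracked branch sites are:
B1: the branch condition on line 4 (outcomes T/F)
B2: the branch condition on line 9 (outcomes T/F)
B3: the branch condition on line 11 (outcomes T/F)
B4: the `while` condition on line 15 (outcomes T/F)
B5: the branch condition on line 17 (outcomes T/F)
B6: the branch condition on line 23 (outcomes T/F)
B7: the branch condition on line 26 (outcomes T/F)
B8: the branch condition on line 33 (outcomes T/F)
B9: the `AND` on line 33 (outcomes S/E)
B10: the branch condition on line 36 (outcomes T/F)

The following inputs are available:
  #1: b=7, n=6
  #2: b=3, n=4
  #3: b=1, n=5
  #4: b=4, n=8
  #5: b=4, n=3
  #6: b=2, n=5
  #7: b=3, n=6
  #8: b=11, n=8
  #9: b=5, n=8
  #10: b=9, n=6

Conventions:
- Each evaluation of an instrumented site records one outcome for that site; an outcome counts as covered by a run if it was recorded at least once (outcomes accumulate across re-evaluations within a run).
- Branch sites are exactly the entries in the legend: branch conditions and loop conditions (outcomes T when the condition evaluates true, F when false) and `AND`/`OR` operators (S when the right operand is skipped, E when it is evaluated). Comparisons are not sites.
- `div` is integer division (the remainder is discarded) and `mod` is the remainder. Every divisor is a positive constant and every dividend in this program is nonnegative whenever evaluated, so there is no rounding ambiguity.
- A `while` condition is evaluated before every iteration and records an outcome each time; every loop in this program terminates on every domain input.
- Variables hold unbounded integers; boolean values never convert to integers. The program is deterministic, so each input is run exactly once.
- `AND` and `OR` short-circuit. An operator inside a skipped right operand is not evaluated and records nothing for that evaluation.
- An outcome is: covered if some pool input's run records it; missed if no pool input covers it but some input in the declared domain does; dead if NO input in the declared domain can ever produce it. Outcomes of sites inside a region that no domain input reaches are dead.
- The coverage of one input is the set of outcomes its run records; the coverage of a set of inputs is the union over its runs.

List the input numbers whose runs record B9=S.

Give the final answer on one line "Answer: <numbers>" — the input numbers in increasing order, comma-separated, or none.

input #1 (b=7, n=6): covers B9=S
input #2 (b=3, n=4): misses B9=S
input #3 (b=1, n=5): covers B9=S
input #4 (b=4, n=8): covers B9=S
input #5 (b=4, n=3): covers B9=S
input #6 (b=2, n=5): covers B9=S
input #7 (b=3, n=6): covers B9=S
input #8 (b=11, n=8): covers B9=S
input #9 (b=5, n=8): covers B9=S
input #10 (b=9, n=6): covers B9=S

Answer: 1, 3, 4, 5, 6, 7, 8, 9, 10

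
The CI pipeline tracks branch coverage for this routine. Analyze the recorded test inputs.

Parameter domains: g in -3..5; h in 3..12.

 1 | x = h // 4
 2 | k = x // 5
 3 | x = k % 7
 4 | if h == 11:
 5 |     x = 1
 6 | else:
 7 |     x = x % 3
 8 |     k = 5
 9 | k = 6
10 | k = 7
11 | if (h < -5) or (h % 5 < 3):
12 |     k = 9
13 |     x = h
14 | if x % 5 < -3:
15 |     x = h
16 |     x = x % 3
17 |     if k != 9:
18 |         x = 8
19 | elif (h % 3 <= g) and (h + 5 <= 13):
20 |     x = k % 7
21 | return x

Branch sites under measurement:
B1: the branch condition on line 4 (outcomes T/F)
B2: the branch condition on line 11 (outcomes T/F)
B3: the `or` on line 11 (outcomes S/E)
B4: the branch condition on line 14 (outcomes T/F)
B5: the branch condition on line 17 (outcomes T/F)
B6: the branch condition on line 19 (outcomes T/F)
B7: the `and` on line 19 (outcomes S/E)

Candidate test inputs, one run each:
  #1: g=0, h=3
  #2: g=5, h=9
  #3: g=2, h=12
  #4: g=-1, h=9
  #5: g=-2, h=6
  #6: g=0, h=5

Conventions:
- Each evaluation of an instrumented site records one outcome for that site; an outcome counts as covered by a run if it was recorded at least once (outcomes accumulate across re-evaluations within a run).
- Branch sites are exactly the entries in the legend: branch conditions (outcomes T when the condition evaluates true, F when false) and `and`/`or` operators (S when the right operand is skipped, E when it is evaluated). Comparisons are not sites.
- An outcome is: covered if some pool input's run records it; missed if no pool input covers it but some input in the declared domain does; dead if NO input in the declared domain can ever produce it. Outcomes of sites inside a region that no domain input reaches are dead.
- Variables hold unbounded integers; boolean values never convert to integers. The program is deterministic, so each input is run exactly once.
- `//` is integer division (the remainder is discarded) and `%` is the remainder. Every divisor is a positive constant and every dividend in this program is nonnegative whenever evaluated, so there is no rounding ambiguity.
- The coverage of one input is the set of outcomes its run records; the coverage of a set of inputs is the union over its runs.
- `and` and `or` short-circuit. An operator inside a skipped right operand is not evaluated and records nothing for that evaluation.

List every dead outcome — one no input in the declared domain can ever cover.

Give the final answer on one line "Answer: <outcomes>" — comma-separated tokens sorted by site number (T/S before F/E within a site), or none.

checking every outcome against all 90 domain inputs:
  B3=S: unreachable across the whole domain -> dead
  B4=T: unreachable across the whole domain -> dead
  B5=T: unreachable across the whole domain -> dead
  B5=F: unreachable across the whole domain -> dead
  reachable outcomes have witnesses, e.g. B1=T (e.g. g=-3, h=11), B1=F (e.g. g=-3, h=3), B2=T (e.g. g=-3, h=5), B2=F (e.g. g=-3, h=3)

Answer: B3=S, B4=T, B5=T, B5=F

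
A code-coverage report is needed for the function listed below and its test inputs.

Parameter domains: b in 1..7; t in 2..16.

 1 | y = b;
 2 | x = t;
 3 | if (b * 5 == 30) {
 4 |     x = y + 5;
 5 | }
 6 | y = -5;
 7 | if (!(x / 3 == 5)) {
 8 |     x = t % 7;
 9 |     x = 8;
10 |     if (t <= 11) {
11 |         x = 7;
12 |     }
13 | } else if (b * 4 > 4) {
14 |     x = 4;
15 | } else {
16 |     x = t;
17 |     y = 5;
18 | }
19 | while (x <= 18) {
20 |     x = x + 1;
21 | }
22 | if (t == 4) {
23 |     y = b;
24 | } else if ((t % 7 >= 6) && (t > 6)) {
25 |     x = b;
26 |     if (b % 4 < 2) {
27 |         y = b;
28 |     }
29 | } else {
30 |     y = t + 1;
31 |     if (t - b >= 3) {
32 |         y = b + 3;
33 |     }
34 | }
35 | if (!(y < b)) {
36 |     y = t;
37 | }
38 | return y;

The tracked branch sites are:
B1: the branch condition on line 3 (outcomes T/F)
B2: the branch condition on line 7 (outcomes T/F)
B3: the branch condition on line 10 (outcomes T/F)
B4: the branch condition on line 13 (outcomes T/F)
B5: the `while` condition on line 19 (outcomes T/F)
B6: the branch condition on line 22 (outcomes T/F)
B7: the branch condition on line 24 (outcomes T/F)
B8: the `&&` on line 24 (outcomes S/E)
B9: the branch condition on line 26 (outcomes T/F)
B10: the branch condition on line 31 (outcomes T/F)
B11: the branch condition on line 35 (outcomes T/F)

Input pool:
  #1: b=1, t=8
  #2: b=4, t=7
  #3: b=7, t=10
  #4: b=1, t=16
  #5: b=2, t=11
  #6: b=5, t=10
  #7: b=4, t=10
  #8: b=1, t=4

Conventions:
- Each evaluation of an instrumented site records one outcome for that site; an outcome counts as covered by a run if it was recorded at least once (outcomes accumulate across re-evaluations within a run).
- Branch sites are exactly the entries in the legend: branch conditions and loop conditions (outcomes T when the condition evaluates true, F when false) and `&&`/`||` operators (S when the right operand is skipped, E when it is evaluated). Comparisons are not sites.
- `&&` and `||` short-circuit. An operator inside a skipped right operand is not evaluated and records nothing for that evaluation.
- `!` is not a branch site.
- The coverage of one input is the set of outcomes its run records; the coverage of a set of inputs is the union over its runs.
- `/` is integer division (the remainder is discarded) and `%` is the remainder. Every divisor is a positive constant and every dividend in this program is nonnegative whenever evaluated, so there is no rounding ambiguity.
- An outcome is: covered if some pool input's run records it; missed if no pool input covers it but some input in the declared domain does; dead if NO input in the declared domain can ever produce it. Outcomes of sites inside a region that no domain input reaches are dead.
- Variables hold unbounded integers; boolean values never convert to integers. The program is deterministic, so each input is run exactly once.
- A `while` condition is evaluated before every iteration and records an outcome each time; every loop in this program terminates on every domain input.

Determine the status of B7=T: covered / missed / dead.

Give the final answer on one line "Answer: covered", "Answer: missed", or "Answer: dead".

no pool input records B7=T
but domain input (b=1, t=13) does record it -> reachable, so missed

Answer: missed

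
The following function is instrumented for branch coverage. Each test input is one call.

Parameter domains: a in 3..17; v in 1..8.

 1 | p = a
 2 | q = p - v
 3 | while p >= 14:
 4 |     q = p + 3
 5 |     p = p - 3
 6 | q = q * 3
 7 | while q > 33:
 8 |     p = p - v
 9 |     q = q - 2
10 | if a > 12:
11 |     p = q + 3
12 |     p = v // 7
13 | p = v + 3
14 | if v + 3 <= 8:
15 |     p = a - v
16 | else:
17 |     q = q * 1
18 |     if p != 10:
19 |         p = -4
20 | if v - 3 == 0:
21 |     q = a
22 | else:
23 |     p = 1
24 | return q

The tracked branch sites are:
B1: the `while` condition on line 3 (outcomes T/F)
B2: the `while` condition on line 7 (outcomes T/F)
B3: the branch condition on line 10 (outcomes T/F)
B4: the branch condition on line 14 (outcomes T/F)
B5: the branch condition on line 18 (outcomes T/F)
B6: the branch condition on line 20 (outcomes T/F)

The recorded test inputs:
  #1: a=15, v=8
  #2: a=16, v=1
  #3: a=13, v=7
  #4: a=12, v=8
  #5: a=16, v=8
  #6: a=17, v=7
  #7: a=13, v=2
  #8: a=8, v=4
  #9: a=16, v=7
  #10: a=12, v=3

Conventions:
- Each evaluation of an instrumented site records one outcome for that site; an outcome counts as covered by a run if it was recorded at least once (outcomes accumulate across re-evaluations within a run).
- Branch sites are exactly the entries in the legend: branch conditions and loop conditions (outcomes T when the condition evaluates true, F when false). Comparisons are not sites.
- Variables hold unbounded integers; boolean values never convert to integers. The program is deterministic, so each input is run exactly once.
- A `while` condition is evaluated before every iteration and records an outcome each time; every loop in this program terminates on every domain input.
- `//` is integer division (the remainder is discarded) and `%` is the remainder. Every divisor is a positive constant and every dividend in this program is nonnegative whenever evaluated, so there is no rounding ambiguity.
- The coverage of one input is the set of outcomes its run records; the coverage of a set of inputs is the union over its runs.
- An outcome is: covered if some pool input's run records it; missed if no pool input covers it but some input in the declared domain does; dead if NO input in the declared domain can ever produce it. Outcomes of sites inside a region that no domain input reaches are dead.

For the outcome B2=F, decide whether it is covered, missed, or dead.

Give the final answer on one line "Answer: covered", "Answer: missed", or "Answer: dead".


B2=F is recorded by pool input(s) 1, 2, 3, 4, 5, 6, 7, 8, 9, 10 -> covered
Answer: covered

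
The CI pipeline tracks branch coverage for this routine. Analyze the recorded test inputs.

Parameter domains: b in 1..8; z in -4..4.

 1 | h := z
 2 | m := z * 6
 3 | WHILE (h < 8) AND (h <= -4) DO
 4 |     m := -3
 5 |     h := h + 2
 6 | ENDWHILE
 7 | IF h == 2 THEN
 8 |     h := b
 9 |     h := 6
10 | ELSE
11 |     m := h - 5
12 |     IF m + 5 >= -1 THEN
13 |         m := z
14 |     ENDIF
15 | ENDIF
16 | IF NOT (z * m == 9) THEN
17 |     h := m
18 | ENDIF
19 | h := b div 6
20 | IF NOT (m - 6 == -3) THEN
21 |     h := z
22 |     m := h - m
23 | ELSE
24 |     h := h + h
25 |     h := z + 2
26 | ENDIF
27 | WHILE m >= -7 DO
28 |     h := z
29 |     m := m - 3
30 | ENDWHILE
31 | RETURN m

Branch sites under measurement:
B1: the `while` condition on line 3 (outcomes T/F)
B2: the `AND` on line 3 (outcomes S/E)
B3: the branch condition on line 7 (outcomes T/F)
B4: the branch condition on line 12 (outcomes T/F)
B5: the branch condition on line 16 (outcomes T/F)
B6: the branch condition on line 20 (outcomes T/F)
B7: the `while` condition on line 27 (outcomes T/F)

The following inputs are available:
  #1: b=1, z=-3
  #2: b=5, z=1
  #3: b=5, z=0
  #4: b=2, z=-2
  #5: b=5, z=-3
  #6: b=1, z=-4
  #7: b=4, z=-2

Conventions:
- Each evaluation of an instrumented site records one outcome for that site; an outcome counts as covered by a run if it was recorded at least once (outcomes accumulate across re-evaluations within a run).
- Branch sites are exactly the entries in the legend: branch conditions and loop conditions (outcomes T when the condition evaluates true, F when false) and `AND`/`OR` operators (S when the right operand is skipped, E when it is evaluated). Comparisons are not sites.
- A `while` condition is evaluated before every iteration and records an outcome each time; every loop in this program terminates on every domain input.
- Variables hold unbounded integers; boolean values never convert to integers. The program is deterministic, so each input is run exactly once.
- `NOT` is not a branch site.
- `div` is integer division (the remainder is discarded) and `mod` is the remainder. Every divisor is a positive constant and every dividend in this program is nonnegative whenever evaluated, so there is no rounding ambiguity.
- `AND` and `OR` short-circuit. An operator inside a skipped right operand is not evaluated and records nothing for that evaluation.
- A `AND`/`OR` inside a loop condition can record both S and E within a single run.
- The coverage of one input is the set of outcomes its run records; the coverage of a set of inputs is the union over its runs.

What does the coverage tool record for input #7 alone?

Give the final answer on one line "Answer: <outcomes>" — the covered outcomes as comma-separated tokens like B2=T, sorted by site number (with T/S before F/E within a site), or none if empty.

Simulating input #7 (b=4, z=-2) step by step:
  B2->E, B1->F, B3->F, B4->F, B5->T, B6->T, B7->T, B7->T, B7->T, B7->T
  B7->T, B7->F
collecting distinct outcomes: B1=F, B2=E, B3=F, B4=F, B5=T, B6=T, B7=T, B7=F

Answer: B1=F, B2=E, B3=F, B4=F, B5=T, B6=T, B7=T, B7=F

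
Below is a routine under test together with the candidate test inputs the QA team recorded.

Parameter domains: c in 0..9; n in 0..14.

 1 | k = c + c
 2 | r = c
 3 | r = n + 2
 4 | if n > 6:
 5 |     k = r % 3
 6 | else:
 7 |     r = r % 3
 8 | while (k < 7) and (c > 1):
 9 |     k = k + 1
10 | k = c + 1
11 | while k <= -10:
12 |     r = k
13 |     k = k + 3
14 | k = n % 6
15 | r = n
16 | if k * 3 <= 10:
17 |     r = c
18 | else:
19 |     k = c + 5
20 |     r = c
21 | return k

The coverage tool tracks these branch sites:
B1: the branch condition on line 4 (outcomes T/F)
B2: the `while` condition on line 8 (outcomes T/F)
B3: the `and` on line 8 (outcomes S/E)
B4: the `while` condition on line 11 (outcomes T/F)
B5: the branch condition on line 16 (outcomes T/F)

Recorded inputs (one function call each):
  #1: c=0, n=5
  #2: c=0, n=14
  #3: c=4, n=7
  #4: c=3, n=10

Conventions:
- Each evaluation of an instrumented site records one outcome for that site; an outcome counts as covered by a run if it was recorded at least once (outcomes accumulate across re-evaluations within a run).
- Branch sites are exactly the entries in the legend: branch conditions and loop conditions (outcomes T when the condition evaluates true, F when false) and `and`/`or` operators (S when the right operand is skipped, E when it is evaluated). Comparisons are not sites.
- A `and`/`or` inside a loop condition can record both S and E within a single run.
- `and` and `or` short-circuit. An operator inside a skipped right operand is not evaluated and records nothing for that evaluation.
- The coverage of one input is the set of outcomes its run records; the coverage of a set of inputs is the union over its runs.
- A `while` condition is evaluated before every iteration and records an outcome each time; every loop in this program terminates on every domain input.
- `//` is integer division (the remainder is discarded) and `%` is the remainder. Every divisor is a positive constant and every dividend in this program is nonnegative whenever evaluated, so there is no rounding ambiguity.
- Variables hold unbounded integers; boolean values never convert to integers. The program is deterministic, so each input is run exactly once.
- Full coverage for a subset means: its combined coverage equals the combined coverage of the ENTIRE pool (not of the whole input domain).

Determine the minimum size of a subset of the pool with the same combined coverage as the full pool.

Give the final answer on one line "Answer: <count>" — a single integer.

input #1, c=0, n=5: events B1->F, B3->E, B2->F, B4->F, B5->F; outcomes B1=F, B2=F, B3=E, B4=F, B5=F
input #2, c=0, n=14: events B1->T, B3->E, B2->F, B4->F, B5->T; outcomes B1=T, B2=F, B3=E, B4=F, B5=T
input #3, c=4, n=7: events B1->T, B3->E, B2->T, B3->E, B2->T, B3->E, B2->T, B3->E, B2->T, B3->E, B2->T, B3->E, B2->T, B3->E, ...; outcomes B1=T, B2=T, B2=F, B3=S, B3=E, B4=F, B5=T
input #4, c=3, n=10: events B1->T, B3->E, B2->T, B3->E, B2->T, B3->E, B2->T, B3->E, B2->T, B3->E, B2->T, B3->E, B2->T, B3->E, ...; outcomes B1=T, B2=T, B2=F, B3=S, B3=E, B4=F, B5=F
together the pool reaches 9 outcomes: B1=T, B1=F, B2=T, B2=F, B3=S, B3=E, B4=F, B5=T, B5=F
checked all size-1 subsets: none covers 9 outcomes (max 7/9)
size 2: inputs {1, 3} cover all 9 outcomes, and no lexicographically smaller subset of this size does

Answer: 2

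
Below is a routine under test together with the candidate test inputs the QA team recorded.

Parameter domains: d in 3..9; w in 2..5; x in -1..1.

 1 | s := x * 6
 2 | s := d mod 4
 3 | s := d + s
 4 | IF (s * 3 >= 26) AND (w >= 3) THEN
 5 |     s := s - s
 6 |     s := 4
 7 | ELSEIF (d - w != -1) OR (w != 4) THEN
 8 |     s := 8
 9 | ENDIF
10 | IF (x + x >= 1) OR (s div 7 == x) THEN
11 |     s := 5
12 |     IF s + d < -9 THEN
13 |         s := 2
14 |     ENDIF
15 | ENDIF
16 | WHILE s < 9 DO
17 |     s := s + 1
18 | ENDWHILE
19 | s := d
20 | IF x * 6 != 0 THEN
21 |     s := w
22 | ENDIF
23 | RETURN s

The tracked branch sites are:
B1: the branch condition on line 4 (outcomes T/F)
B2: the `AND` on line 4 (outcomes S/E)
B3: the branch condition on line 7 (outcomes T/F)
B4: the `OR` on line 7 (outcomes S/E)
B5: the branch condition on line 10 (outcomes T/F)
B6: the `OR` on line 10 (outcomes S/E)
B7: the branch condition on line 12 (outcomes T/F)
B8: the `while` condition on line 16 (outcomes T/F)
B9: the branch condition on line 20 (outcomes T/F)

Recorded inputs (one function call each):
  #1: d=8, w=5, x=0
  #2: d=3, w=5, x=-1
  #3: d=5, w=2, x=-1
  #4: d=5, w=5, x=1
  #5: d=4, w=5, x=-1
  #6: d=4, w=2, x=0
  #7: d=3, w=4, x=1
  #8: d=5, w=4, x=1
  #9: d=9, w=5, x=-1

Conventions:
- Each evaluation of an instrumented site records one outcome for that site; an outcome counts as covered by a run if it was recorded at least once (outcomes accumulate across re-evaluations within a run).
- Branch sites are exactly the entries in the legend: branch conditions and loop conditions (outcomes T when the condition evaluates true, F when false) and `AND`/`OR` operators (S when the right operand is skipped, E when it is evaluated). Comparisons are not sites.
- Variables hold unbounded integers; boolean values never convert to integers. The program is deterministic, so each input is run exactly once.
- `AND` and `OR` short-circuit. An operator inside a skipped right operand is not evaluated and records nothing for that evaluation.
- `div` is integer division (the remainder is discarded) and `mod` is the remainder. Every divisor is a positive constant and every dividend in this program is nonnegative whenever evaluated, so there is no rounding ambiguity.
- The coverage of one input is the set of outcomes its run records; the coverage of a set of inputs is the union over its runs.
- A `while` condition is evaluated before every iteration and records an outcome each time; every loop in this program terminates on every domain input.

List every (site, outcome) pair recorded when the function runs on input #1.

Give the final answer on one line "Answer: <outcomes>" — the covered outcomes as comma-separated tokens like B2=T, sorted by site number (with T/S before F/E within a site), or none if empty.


Event log for input #1 (d=8, w=5, x=0):
  B2->S, B1->F, B4->S, B3->T, B6->E, B5->F, B8->T, B8->F, B9->F
collecting distinct outcomes: B1=F, B2=S, B3=T, B4=S, B5=F, B6=E, B8=T, B8=F, B9=F
Answer: B1=F, B2=S, B3=T, B4=S, B5=F, B6=E, B8=T, B8=F, B9=F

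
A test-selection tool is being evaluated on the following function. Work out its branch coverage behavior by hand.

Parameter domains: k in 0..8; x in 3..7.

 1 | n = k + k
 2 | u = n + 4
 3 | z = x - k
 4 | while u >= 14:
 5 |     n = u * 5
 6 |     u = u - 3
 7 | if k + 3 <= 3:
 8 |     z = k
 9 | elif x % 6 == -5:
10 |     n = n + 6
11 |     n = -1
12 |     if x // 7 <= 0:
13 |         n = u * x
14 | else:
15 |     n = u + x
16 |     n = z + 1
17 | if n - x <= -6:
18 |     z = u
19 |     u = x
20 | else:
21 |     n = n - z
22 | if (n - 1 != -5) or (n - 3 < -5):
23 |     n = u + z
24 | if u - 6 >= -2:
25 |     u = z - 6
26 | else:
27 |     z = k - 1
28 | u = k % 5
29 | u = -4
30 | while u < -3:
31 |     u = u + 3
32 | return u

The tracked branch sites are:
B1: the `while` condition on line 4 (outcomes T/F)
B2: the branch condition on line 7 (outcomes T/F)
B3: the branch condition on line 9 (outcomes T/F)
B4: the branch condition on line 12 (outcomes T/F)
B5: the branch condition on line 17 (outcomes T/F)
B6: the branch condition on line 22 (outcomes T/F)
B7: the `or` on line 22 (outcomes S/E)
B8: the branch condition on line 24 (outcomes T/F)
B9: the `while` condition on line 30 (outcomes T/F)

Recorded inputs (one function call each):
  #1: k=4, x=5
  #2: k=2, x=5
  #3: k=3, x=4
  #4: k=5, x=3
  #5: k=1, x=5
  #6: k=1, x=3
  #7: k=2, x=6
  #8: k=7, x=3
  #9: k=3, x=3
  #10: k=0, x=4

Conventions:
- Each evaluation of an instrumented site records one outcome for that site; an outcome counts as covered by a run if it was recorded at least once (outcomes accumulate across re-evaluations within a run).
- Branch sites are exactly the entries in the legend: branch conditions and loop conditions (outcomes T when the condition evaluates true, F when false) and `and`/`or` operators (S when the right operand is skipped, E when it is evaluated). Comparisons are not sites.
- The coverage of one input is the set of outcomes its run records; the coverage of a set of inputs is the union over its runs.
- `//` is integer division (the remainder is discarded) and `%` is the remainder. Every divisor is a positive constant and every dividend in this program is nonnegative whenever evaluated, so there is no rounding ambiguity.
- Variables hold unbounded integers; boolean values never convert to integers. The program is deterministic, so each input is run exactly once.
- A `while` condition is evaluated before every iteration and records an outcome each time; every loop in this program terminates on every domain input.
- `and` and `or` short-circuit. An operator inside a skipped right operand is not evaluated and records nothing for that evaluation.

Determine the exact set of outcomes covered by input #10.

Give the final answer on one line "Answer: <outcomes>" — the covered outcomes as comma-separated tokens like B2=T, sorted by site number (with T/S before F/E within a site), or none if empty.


Tracing the run of input #10 (k=0, x=4):
  B1->F, B2->T, B5->F, B7->S, B6->T, B8->T, B9->T, B9->F
as a set, this run covers: B1=F, B2=T, B5=F, B6=T, B7=S, B8=T, B9=T, B9=F
Answer: B1=F, B2=T, B5=F, B6=T, B7=S, B8=T, B9=T, B9=F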